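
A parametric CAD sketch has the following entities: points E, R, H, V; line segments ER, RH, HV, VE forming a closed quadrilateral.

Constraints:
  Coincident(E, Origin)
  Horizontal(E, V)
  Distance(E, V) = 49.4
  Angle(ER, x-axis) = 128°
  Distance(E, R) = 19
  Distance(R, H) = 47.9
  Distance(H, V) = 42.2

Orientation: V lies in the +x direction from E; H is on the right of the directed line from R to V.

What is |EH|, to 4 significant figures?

28.97

Checks: E.y = 0.00, V.y = 0.00 ✓; |RH| = 47.90 ✓; |HV| = 42.20 ✓.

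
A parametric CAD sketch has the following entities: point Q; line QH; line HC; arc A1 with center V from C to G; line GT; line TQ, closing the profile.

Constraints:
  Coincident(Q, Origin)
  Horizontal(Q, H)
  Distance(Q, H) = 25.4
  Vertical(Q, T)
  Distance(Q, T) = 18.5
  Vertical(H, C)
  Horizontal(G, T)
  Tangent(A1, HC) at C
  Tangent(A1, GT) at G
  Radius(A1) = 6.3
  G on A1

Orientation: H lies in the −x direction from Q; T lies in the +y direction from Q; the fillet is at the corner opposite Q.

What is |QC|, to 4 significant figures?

28.18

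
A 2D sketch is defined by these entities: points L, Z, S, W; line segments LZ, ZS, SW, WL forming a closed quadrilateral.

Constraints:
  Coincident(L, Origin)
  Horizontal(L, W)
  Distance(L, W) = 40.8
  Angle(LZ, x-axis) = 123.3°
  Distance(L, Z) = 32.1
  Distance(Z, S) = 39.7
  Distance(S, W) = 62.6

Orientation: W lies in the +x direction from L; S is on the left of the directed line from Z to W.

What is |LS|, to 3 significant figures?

55.8

Checks: |ZS| = 39.70 ✓; |SW| = 62.60 ✓.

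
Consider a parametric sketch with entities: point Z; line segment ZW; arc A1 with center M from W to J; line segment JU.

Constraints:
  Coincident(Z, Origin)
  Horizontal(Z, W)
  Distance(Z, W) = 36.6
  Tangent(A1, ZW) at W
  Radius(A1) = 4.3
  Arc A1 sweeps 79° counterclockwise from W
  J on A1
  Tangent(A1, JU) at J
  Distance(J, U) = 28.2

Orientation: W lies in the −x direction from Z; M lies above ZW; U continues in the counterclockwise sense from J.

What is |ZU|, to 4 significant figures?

41.23

Z is at the origin; Z and W share the same y with |ZW| = 36.6 and W on the −x side, so W = (-36.60, 0.000). Since A1 is tangent to ZW there, MW ⟂ ZW, so M = W + (0, 4.3) = (-36.60, 4.300). On A1, W sits at bearing -90° from M; a 79° counterclockwise sweep puts J at bearing -11°, so J = M + 4.3·(cos -11°, sin -11°) = (-32.38, 3.480). Since A1 is tangent to JU there, MJ ⟂ JU, so JU runs along (−sin -11°, cos -11°); with |JU| = 28.2, U = (-27.00, 31.16). Then |ZU| = |U − Z| = 41.23.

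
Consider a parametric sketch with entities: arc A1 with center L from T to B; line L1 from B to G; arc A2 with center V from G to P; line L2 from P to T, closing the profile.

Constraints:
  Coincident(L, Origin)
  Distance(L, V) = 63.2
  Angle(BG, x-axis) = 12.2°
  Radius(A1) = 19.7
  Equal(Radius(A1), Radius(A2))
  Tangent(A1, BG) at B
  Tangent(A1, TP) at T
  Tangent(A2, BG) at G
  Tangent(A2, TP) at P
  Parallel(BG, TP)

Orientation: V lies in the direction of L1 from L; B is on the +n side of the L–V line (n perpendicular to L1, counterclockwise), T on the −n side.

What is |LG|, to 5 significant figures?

66.199

The slot axis is L1's direction at 12.2°, so u = (cos 12.2°, sin 12.2°) = (0.97742, 0.21132) and n = (−sin 12.2°, cos 12.2°) = (-0.21132, 0.97742). L is at the origin and V lies 63.2 along u from L, so V = 63.2·u = (61.773, 13.356). Tangency of A1 to both parallel lines with radius 19.7 puts B and T at L ± 19.7·n: B = (-4.1631, 19.255), T = (4.1631, -19.255). Equal radii place G and P the same way about V: G = V + 19.7·n = (57.610, 32.611), P = V − 19.7·n = (65.936, -5.8994). Then |LG| = |G − L| = 66.199.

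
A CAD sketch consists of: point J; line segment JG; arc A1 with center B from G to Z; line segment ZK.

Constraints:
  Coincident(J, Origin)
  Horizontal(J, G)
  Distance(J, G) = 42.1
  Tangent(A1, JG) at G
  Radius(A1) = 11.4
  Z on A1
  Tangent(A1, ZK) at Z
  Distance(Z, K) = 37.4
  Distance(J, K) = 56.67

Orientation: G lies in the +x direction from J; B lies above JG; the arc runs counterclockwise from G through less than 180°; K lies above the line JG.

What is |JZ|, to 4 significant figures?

54.43

J is at the origin; JG is horizontal with |JG| = 42.1 and G on the +x side, so G = (42.10, 0.000). Tangency of A1 to JG means the radius BG is perpendicular to JG, so B = G + (0, 11.4) = (42.10, 11.40). Since BZ ⟂ ZK (tangency), |BK| = √(11.4² + 37.4²) = 39.10 regardless of where Z sits on A1. So K lies on both circle(J, 56.67) and circle(B, 39.10); the above-JG intersection is K = (29.47, 48.40). Z is the foot of the tangent from K: Z = (51.35, 18.07).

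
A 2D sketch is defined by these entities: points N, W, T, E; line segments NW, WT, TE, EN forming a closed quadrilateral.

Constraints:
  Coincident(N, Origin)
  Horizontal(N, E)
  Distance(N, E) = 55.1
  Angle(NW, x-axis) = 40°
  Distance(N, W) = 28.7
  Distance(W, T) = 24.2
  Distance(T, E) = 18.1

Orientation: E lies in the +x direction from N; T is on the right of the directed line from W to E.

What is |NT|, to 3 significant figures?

37.0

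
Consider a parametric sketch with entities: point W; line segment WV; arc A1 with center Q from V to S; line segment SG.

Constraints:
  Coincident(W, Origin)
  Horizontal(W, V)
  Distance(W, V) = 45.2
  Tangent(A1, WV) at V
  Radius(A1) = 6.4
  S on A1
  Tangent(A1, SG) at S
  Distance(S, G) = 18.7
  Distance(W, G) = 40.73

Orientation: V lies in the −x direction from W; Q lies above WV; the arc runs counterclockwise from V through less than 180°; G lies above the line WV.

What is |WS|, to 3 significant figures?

39.3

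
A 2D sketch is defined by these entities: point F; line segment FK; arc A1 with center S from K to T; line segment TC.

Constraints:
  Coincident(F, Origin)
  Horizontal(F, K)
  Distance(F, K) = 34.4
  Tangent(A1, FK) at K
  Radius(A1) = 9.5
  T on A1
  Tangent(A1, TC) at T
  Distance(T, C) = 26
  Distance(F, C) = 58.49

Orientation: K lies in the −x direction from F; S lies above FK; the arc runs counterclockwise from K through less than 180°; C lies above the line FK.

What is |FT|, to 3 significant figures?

32.7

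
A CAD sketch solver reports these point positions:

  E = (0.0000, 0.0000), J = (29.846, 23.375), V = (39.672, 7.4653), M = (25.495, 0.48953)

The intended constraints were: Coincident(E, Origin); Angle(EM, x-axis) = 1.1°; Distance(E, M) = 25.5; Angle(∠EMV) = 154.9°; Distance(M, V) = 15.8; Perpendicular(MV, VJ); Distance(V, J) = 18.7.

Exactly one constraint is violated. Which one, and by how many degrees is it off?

Perpendicular(MV, VJ) — off by 5.50°.

E = (0.00, 0.00) ✓; EM at 1.100° ✓; |EM| = 25.50 ✓; ∠EMV = 154.9° ✓; |MV| = 15.80 ✓; ∠(MV, VJ) = 95.50° ✗; |VJ| = 18.70 ✓.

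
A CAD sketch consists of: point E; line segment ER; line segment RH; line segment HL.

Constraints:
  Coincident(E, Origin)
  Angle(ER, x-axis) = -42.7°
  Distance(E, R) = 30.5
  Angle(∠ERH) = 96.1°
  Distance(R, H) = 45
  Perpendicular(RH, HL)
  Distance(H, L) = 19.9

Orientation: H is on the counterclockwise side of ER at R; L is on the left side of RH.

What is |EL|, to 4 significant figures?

49.36

E is at the origin; ER runs at -42.7° with length 30.5, so R = 30.5·(cos -42.7°, sin -42.7°) = (22.41, -20.68). ∠ERH = 96.1°, so RH runs at -42.7° + (180° − 96.1°) = 41.20° from the x-axis; with |RH| = 45.0, H = R + 45.0·(cos 41.20°, sin 41.20°) = (56.27, 8.957). RH is perpendicular to HL; with |HL| = 19.9 on the left of RH, L = H + 19.9·(-0.6587, 0.7524) = (43.17, 23.93). Then |EL| = |L − E| = 49.36.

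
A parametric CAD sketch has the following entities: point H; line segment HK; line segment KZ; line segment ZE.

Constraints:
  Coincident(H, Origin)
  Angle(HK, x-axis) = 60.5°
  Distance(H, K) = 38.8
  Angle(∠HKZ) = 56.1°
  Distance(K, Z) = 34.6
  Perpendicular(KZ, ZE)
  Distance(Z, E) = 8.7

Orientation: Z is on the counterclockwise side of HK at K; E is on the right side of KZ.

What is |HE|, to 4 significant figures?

42.91

H is at the origin; HK runs at 60.5° with length 38.8, so K = 38.8·(cos 60.5°, sin 60.5°) = (19.11, 33.77). ∠HKZ = 56.1°, so KZ runs at 60.5° + (180° − 56.1°) = 184.4° from the x-axis; with |KZ| = 34.6, Z = K + 34.6·(cos 184.4°, sin 184.4°) = (-15.39, 31.12). KZ ⟂ ZE; with |ZE| = 8.7 on the right of KZ, E = Z + 8.7·(-0.07672, 0.9971) = (-16.06, 39.79). Then |HE| = |E − H| = 42.91.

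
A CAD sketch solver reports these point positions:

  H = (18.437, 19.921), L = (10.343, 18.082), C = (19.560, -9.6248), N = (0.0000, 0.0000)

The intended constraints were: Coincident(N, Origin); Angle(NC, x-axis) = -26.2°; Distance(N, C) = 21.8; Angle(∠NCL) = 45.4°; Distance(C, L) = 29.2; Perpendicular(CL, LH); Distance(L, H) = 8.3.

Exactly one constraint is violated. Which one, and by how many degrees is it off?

Perpendicular(CL, LH) — off by 5.60°.

N = (0.00, 0.00) ✓; NC at -26.20° ✓; |NC| = 21.80 ✓; ∠NCL = 45.40° ✓; |CL| = 29.20 ✓; ∠(CL, LH) = 95.60° ✗; |LH| = 8.300 ✓.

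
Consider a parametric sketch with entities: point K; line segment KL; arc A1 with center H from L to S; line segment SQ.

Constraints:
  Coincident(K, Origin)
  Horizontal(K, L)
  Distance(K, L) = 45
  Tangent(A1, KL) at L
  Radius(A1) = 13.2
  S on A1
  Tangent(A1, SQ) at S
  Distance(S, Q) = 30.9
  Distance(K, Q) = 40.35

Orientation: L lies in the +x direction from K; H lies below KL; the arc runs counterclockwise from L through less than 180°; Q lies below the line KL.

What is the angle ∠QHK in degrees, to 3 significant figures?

57.4°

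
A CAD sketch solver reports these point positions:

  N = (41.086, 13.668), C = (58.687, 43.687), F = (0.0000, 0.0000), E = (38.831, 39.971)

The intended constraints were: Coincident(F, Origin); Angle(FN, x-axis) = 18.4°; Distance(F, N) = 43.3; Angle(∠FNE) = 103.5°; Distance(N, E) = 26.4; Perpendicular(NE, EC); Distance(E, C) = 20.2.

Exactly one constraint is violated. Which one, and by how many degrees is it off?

Perpendicular(NE, EC) — off by 5.70°.

F = (0.00, 0.00) ✓; FN at 18.40° ✓; |FN| = 43.30 ✓; ∠FNE = 103.5° ✓; |NE| = 26.40 ✓; ∠(NE, EC) = 84.30° ✗; |EC| = 20.20 ✓.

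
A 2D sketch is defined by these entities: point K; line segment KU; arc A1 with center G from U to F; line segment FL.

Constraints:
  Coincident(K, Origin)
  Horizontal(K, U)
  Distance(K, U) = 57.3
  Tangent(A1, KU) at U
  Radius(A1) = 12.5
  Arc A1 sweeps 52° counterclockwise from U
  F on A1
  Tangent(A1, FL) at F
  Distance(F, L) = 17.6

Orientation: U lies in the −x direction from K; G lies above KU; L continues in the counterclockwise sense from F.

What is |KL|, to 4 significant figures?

41.10

K is at the origin; KU is horizontal with |KU| = 57.3 and U on the −x side, so U = (-57.30, 0.000). Tangency of A1 to KU means the radius GU is perpendicular to KU, so G = U + (0, 12.5) = (-57.30, 12.50). On A1, U sits at bearing -90° from G; a 52° counterclockwise sweep puts F at bearing -38°, so F = G + 12.5·(cos -38°, sin -38°) = (-47.45, 4.804). The tangent condition forces GF to be normal to FL, so FL runs along (−sin -38°, cos -38°); with |FL| = 17.6, L = (-36.61, 18.67). Then |KL| = |L − K| = 41.10.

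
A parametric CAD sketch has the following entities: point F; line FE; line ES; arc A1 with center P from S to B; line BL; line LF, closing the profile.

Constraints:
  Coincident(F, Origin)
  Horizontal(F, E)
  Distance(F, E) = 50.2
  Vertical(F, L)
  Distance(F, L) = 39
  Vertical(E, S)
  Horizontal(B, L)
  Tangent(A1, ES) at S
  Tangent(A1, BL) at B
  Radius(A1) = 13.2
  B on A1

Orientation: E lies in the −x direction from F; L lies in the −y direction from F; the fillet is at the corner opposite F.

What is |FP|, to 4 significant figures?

45.11

F is at the origin; F and E share the same y with |FE| = 50.2 and E on the −x side, so E = (-50.20, 0.000). FL is vertical with |FL| = 39.0 and L on the −y side, so L = (0.000, -39.00). The virtual corner opposite F is at (-50.20, -39.00). Tangency of A1 to ES means the radius PS is perpendicular to ES and the tangent condition forces PB to be normal to BL, with radius 13.2, so the center P sits 13.2 in from both sides at P = (-37.00, -25.80). Then |FP| = |P − F| = 45.11.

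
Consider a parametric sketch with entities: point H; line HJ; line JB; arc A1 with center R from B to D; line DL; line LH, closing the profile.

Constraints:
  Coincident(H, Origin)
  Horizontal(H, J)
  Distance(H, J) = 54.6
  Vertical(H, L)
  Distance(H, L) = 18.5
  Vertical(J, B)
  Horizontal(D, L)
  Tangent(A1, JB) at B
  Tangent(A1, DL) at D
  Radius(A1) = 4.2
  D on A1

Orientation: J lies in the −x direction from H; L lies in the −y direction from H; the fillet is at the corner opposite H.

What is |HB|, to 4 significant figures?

56.44

H is at the origin; HJ is horizontal with |HJ| = 54.6 and J on the −x side, so J = (-54.60, 0.000). HL is vertical with |HL| = 18.5 and L on the −y side, so L = (0.000, -18.50). The virtual corner opposite H is at (-54.60, -18.50). Tangency of A1 to JB means the radius RB is perpendicular to JB and tangency of A1 to DL means the radius RD is perpendicular to DL, with radius 4.2, so the center R sits 4.2 in from both sides at R = (-50.40, -14.30). That places the tangent points at B = (-54.60, -14.30) on JB and D = (-50.40, -18.50) on DL. Then |HB| = |B − H| = 56.44.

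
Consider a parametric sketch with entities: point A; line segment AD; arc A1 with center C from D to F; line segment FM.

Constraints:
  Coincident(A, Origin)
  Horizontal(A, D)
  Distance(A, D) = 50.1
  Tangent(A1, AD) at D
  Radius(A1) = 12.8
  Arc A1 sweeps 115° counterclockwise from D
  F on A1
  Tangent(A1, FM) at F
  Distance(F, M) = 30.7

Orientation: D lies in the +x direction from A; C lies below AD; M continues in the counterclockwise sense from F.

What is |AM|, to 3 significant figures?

69.1

On A1, D sits at bearing 90° from C; a 115° counterclockwise sweep puts F at bearing 205°, so F = C + 12.8·(cos 205°, sin 205°) = (38.5, -18.2). Tangency of A1 to FM means the radius CF is perpendicular to FM, so FM runs along (−sin 205°, cos 205°); with |FM| = 30.7, M = (51.5, -46.0). Then |AM| = |M − A| = 69.1.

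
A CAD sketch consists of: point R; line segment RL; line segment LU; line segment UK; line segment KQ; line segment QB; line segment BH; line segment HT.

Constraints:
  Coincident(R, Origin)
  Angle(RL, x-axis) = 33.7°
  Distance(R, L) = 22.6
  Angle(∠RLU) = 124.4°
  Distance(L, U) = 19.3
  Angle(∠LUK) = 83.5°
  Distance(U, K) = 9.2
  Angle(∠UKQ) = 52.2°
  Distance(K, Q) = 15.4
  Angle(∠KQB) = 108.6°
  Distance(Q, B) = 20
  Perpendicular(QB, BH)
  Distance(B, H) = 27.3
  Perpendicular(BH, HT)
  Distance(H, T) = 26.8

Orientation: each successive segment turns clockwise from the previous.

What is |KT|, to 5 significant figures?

12.844

R is at the origin; RL runs at 33.7° with length 22.6, so L = (18.802, 12.539). ∠RLU = 124.4° gives LU at -21.900° from the x-axis; with |LU| = 19.3, U = (36.709, 5.3408). ∠LUK = 83.5° gives UK at -118.40° from the x-axis; with |UK| = 9.2, K = (32.334, -2.7519). ∠UKQ = 52.2° gives KQ at 113.80° from the x-axis; with |KQ| = 15.4, Q = (26.119, 11.338). ∠KQB = 108.6° gives QB at 42.400° from the x-axis; with |QB| = 20.0, B = (40.888, 24.824). The perpendicularity gives BH at right angles to QB, so BH runs at -47.600°; with |BH| = 27.3, H = (59.297, 4.6646). The perpendicularity gives HT at right angles to BH, so HT runs at -137.60°; with |HT| = 26.8, T = (39.506, -13.407). Then |KT| = |T − K| = 12.844.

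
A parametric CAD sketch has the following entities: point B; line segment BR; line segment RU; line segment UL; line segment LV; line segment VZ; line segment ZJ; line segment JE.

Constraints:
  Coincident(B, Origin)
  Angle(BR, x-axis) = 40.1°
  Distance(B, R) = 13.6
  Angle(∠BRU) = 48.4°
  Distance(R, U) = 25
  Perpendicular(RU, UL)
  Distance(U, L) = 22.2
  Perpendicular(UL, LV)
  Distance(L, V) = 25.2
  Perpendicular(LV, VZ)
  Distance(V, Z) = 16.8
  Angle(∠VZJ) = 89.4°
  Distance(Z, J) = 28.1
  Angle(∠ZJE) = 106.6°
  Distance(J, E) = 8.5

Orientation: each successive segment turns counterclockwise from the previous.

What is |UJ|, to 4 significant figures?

6.389

B is at the origin; BR runs at 40.1° with length 13.6, so R = (10.40, 8.760). ∠BRU = 48.4° gives RU at 171.7° from the x-axis; with |RU| = 25.0, U = (-14.34, 12.37). RU ⟂ UL, so UL runs at -98.30°; with |UL| = 22.2, L = (-17.54, -9.598). UL ⟂ LV, so LV runs at -8.300°; with |LV| = 25.2, V = (7.396, -13.24). LV ⟂ VZ, so VZ runs at 81.70°; with |VZ| = 16.8, Z = (9.821, 3.388). ∠VZJ = 89.4° gives ZJ at 172.3° from the x-axis; with |ZJ| = 28.1, J = (-18.03, 7.153). Then |UJ| = |J − U| = 6.389.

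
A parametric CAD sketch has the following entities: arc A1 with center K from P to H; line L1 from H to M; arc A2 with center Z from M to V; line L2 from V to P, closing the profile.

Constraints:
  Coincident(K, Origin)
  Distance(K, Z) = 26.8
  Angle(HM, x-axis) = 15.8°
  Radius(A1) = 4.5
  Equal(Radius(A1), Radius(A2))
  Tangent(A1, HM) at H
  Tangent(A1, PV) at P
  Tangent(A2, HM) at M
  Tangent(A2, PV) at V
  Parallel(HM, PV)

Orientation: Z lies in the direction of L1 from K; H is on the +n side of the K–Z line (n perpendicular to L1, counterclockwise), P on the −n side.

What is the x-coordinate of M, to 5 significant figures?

24.562

Tangency of A1 to both parallel lines with radius 4.5 puts H and P at K ± 4.5·n: H = (-1.2253, 4.3300), P = (1.2253, -4.3300). Equal radii place M and V the same way about Z: M = Z + 4.5·n = (24.562, 11.627), V = Z − 4.5·n = (27.013, 2.9671). So M.x = 24.562.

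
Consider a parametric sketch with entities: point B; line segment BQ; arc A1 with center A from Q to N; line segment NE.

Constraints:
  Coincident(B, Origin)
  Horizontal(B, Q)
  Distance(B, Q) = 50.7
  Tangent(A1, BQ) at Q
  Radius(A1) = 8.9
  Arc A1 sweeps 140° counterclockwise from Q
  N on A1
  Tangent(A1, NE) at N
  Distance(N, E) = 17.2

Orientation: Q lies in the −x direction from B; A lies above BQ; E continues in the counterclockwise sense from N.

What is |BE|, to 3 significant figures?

64.0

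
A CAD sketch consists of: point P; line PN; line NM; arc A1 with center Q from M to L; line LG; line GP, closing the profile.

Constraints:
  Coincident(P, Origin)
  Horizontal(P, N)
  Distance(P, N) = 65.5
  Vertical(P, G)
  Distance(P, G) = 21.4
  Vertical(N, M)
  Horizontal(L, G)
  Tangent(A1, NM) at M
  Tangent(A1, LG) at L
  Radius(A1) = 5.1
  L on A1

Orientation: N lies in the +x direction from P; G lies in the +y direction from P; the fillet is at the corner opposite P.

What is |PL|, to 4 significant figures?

64.08

P is at the origin; P and N share the same y with |PN| = 65.5 and N on the +x side, so N = (65.50, 0.000). P and G share the same x with |PG| = 21.4 and G on the +y side, so G = (0.000, 21.40). The virtual corner opposite P is at (65.50, 21.40). Since A1 is tangent to NM there, QM ⟂ NM and since A1 is tangent to LG there, QL ⟂ LG, with radius 5.1, so the center Q sits 5.1 in from both sides at Q = (60.40, 16.30). That places the tangent points at M = (65.50, 16.30) on NM and L = (60.40, 21.40) on LG. Then |PL| = |L − P| = 64.08.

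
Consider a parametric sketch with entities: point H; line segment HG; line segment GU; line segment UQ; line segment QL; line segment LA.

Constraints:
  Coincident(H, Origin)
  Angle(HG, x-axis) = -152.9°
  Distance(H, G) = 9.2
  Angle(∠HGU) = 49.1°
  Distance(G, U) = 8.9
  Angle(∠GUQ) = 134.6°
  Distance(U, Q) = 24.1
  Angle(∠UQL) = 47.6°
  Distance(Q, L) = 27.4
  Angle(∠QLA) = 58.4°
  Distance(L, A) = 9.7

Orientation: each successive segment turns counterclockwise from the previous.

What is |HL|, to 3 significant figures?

13.6

H is at the origin; HG runs at -152.9° with length 9.2, so G = (-8.19, -4.19). ∠HGU = 49.1° gives GU at -22.0° from the x-axis; with |GU| = 8.9, U = (0.0620, -7.53). ∠GUQ = 134.6° gives UQ at 23.4° from the x-axis; with |UQ| = 24.1, Q = (22.2, 2.05). ∠UQL = 47.6° gives QL at 156° from the x-axis; with |QL| = 27.4, L = (-2.81, 13.3). Then |HL| = |L − H| = 13.6.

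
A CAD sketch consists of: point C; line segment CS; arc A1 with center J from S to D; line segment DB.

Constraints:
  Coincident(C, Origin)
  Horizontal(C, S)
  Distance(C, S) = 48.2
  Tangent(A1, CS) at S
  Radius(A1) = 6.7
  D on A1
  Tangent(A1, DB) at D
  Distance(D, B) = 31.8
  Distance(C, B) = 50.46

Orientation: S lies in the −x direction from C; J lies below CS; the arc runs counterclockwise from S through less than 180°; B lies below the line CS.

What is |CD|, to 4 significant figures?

54.67

C is at the origin; C and S share the same y with |CS| = 48.2 and S on the −x side, so S = (-48.20, 0.000). The tangent condition forces JS to be normal to CS, so J = S + (0, -6.7) = (-48.20, -6.700). Since JD ⟂ DB (tangency), |JB| = √(6.7² + 31.8²) = 32.50 regardless of where D sits on A1. So B lies on both circle(C, 50.46) and circle(J, 32.50); the below-CS intersection is B = (-34.97, -36.38). D is the foot of the tangent from B: D = (-53.63, -10.63).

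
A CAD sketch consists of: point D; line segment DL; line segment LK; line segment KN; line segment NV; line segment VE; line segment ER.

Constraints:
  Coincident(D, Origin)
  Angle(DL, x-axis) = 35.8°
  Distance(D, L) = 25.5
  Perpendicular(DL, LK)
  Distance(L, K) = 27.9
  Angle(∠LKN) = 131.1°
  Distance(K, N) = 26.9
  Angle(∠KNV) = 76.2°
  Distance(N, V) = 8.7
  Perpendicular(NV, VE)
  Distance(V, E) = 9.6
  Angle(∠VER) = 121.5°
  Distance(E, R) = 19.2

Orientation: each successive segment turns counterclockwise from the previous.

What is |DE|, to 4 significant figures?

34.85

∠KNV = 76.2° gives NV at -81.50° from the x-axis; with |NV| = 8.7, V = (-21.14, 31.43). The perpendicularity gives VE at right angles to NV, so VE runs at 8.500°; with |VE| = 9.6, E = (-11.64, 32.84). Then |DE| = |E − D| = 34.85.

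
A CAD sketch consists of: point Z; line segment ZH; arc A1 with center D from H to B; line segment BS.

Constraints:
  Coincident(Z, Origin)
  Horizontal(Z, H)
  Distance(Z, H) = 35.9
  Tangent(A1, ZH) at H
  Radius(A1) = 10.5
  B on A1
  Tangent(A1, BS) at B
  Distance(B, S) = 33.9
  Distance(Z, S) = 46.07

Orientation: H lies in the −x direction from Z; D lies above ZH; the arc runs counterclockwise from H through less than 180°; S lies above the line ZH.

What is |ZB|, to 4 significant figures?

26.97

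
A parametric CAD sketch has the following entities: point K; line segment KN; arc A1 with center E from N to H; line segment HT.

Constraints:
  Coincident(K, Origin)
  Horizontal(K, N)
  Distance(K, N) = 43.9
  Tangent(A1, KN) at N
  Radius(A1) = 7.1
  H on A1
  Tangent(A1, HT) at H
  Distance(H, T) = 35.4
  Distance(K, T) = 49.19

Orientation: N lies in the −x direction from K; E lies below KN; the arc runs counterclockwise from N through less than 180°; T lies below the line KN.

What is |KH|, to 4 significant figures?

50.90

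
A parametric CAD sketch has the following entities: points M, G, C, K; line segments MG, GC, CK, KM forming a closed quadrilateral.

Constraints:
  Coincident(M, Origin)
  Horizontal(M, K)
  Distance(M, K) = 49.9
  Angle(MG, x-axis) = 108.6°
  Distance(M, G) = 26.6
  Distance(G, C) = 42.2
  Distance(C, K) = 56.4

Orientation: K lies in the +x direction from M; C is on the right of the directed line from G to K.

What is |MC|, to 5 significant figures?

17.207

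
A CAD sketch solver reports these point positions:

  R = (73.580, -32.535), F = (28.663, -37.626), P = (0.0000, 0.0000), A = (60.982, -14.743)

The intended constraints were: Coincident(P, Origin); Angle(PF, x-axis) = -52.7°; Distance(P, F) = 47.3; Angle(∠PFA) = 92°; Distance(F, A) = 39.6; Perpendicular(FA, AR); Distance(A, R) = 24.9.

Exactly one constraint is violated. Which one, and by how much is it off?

Distance(A, R) = 24.9 — off by 3.10.

P = (0.00, 0.00) ✓; PF at -52.70° ✓; |PF| = 47.30 ✓; ∠PFA = 92.00° ✓; |FA| = 39.60 ✓; ∠(FA, AR) = 90.00° ✓; |AR| = 21.80 ✗.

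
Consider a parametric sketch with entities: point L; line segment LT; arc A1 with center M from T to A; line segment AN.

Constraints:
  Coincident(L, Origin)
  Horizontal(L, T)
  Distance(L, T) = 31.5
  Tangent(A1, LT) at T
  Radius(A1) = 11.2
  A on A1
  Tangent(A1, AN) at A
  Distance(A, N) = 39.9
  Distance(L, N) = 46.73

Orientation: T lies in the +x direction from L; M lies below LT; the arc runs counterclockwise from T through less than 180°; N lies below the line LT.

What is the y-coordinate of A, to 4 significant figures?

-7.834

L is at the origin; LT is horizontal with |LT| = 31.5 and T on the +x side, so T = (31.50, 0.000). A1 meets LT tangentially, so MT is at right angles to LT, so M = T + (0, -11.2) = (31.50, -11.20). Since MA ⟂ AN (tangency), |MN| = √(11.2² + 39.9²) = 41.44 regardless of where A sits on A1. So N lies on both circle(L, 46.73) and circle(M, 41.44); the below-LT intersection is N = (8.826, -45.89). A is the foot of the tangent from N: A = (20.82, -7.834).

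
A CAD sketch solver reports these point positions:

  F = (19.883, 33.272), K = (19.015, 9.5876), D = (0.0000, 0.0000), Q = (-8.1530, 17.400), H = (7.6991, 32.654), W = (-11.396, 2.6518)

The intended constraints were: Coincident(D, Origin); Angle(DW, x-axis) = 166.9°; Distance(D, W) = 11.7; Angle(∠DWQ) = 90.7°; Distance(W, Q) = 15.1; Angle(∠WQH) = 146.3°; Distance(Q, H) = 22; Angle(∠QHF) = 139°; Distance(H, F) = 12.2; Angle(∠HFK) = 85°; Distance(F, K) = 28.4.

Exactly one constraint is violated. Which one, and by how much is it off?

Distance(F, K) = 28.4 — off by 4.70.

D = (0.00, 0.00) ✓; DW at 166.9° ✓; |DW| = 11.70 ✓; ∠DWQ = 90.70° ✓; |WQ| = 15.10 ✓; ∠WQH = 146.3° ✓; |QH| = 22.00 ✓; ∠QHF = 139.0° ✓; |HF| = 12.20 ✓; ∠HFK = 85.00° ✓; |FK| = 23.70 ✗.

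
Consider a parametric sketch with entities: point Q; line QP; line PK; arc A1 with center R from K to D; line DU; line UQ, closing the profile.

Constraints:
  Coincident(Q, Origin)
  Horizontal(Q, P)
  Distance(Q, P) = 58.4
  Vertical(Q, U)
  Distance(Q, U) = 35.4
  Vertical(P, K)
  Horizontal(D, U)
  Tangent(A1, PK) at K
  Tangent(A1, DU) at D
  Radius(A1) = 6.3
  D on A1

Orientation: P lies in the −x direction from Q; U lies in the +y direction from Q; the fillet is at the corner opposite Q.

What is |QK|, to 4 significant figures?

65.25

The virtual corner opposite Q is at (-58.40, 35.40). The tangent condition forces RK to be normal to PK and the tangent condition forces RD to be normal to DU, with radius 6.3, so the center R sits 6.3 in from both sides at R = (-52.10, 29.10). That places the tangent points at K = (-58.40, 29.10) on PK and D = (-52.10, 35.40) on DU. Then |QK| = |K − Q| = 65.25.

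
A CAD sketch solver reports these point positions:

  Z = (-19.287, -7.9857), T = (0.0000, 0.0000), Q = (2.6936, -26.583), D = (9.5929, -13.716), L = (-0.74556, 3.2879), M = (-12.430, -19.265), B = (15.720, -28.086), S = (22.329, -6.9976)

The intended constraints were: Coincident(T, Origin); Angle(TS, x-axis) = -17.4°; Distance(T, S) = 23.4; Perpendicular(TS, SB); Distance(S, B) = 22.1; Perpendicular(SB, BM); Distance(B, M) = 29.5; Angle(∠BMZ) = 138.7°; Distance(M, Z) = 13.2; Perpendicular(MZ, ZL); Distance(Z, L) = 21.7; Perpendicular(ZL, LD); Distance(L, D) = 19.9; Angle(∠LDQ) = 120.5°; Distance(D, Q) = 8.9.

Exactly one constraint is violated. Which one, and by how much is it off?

Distance(D, Q) = 8.9 — off by 5.70.

T = (0.00, 0.00) ✓; TS at -17.40° ✓; |TS| = 23.40 ✓; ∠(TS, SB) = 90.00° ✓; |SB| = 22.10 ✓; ∠(SB, BM) = 90.00° ✓; |BM| = 29.50 ✓; ∠BMZ = 138.7° ✓; |MZ| = 13.20 ✓; ∠(MZ, ZL) = 90.00° ✓; |ZL| = 21.70 ✓; ∠(ZL, LD) = 90.00° ✓; |LD| = 19.90 ✓; ∠LDQ = 120.5° ✓; |DQ| = 14.60 ✗.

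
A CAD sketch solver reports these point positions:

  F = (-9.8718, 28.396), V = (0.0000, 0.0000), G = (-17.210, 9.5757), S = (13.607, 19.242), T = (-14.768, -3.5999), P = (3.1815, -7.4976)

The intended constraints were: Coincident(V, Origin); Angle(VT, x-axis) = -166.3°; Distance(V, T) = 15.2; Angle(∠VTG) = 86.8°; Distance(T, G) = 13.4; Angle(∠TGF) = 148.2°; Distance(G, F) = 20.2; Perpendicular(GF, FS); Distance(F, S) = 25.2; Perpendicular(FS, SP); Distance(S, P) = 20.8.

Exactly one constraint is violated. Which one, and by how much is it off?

Distance(S, P) = 20.8 — off by 7.90.

V = (0.00, 0.00) ✓; VT at -166.3° ✓; |VT| = 15.20 ✓; ∠VTG = 86.80° ✓; |TG| = 13.40 ✓; ∠TGF = 148.2° ✓; |GF| = 20.20 ✓; ∠(GF, FS) = 90.00° ✓; |FS| = 25.20 ✓; ∠(FS, SP) = 90.00° ✓; |SP| = 28.70 ✗.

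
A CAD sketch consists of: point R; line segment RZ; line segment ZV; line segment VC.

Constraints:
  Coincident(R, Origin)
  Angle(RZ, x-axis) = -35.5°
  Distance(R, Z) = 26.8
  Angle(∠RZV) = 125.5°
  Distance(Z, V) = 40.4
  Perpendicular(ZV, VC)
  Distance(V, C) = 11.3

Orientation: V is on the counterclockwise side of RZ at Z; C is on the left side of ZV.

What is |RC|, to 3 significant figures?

56.9

∠RZV = 125.5°, so ZV runs at -35.5° + (180° − 125.5°) = 19.0° from the x-axis; with |ZV| = 40.4, V = Z + 40.4·(cos 19.0°, sin 19.0°) = (60.0, -2.41). The perpendicularity gives VC at right angles to ZV; with |VC| = 11.3 on the left of ZV, C = V + 11.3·(-0.326, 0.946) = (56.3, 8.27). Then |RC| = |C − R| = 56.9.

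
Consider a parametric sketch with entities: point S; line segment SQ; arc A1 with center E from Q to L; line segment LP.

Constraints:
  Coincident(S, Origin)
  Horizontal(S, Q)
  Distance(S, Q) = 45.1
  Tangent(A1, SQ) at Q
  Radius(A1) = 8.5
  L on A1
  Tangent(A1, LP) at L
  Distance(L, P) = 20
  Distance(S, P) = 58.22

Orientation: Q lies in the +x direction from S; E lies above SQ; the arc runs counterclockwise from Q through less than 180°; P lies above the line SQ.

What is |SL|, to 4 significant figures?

54.39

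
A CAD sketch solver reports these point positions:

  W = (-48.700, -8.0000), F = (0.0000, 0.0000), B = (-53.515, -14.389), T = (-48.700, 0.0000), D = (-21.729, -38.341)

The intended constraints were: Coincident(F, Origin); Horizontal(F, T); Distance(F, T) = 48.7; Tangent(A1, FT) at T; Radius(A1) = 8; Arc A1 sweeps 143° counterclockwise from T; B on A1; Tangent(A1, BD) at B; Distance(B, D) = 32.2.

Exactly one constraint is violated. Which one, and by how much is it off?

Distance(B, D) = 32.2 — off by 7.60.

F = (0.00, 0.00) ✓; F.y = 0.00, T.y = 0.00 ✓; |FT| = 48.70 ✓; ∠(WT, TF) = 90.00° ✓; |WT| = 8.000 ✓; bearing(W→B) − bearing(W→T) = 143.0° ✓; |WB| = 8.000 ✓; ∠(WB, BD) = 90.00° ✓; |BD| = 39.80 ✗.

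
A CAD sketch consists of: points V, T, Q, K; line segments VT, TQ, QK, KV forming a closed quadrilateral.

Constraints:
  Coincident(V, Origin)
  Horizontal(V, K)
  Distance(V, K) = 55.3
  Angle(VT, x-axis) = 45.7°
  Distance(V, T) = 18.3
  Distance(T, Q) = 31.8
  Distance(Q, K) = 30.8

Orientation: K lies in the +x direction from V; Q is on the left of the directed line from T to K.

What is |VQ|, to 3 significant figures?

49.5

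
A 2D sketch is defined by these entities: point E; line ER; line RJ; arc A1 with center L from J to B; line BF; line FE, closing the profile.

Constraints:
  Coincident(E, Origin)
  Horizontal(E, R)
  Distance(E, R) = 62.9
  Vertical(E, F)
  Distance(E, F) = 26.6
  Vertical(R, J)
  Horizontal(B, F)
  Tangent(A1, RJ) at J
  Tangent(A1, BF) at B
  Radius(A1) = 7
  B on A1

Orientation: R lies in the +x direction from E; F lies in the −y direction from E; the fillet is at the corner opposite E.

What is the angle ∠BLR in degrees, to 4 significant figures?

160.3°

E is at the origin; ER is horizontal with |ER| = 62.9 and R on the +x side, so R = (62.90, 0.000). EF is vertical with |EF| = 26.6 and F on the −y side, so F = (0.000, -26.60). The virtual corner opposite E is at (62.90, -26.60). The tangent condition forces LJ to be normal to RJ and tangency of A1 to BF means the radius LB is perpendicular to BF, with radius 7.0, so the center L sits 7.0 in from both sides at L = (55.90, -19.60). That places the tangent points at J = (62.90, -19.60) on RJ and B = (55.90, -26.60) on BF. Then cos ∠BLR = LB·LR / (|LB||LR|), giving 160.3°.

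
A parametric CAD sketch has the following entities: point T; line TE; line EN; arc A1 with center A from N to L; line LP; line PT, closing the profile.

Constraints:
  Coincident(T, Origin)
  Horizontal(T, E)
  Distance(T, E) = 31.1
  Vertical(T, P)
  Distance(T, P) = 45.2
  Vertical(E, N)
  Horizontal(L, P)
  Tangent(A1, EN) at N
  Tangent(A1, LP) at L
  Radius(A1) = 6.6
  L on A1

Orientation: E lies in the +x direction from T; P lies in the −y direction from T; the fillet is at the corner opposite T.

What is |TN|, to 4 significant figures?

49.57

The virtual corner opposite T is at (31.10, -45.20). Since A1 is tangent to EN there, AN ⟂ EN and A1 meets LP tangentially, so AL is at right angles to LP, with radius 6.6, so the center A sits 6.6 in from both sides at A = (24.50, -38.60). That places the tangent points at N = (31.10, -38.60) on EN and L = (24.50, -45.20) on LP. Then |TN| = |N − T| = 49.57.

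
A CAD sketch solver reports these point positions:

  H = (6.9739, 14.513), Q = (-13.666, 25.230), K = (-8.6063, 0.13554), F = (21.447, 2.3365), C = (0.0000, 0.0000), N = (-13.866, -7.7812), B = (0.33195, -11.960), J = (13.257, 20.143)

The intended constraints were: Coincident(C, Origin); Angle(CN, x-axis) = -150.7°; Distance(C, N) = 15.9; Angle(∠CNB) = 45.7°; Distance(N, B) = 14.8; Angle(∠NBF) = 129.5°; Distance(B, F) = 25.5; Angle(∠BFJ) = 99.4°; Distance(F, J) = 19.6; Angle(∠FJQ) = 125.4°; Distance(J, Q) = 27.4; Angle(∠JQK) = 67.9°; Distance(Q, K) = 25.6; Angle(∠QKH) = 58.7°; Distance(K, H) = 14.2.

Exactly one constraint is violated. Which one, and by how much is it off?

Distance(K, H) = 14.2 — off by 7.00.

C = (0.00, 0.00) ✓; CN at -150.7° ✓; |CN| = 15.90 ✓; ∠CNB = 45.70° ✓; |NB| = 14.80 ✓; ∠NBF = 129.5° ✓; |BF| = 25.50 ✓; ∠BFJ = 99.40° ✓; |FJ| = 19.60 ✓; ∠FJQ = 125.4° ✓; |JQ| = 27.40 ✓; ∠JQK = 67.90° ✓; |QK| = 25.60 ✓; ∠QKH = 58.70° ✓; |KH| = 21.20 ✗.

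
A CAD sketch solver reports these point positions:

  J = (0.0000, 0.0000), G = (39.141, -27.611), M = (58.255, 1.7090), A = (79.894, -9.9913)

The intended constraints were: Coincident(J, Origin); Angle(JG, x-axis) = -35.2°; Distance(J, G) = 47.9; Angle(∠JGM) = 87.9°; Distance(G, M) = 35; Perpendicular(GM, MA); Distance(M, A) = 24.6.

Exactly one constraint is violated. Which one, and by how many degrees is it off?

Perpendicular(GM, MA) — off by 4.70°.

J = (0.00, 0.00) ✓; JG at -35.20° ✓; |JG| = 47.90 ✓; ∠JGM = 87.90° ✓; |GM| = 35.00 ✓; ∠(GM, MA) = 85.30° ✗; |MA| = 24.60 ✓.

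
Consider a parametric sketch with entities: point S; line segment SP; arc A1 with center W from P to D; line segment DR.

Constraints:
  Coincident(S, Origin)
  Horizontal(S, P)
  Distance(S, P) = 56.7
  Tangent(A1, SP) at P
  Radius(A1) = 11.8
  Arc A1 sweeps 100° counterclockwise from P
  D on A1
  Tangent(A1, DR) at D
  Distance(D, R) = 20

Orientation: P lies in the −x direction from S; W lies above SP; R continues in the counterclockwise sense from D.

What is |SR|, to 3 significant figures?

59.0

S is at the origin; SP is horizontal with |SP| = 56.7 and P on the −x side, so P = (-56.7, 0.00). The tangent condition forces WP to be normal to SP, so W = P + (0, 11.8) = (-56.7, 11.8). On A1, P sits at bearing -90° from W; a 100° counterclockwise sweep puts D at bearing 10°, so D = W + 11.8·(cos 10°, sin 10°) = (-45.1, 13.8). Since A1 is tangent to DR there, WD ⟂ DR, so DR runs along (−sin 10°, cos 10°); with |DR| = 20.0, R = (-48.6, 33.5). Then |SR| = |R − S| = 59.0.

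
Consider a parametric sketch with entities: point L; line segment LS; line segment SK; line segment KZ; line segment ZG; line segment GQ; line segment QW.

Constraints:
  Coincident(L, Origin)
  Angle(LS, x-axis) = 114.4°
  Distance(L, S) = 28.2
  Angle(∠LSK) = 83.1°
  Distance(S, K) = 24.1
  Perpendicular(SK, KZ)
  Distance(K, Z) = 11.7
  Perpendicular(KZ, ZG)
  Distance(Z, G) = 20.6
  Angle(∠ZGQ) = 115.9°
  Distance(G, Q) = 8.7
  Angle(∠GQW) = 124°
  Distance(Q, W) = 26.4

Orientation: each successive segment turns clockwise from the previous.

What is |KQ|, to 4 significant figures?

24.71

L is at the origin; LS runs at 114.4° with length 28.2, so S = (-11.65, 25.68). ∠LSK = 83.1° gives SK at 17.50° from the x-axis; with |SK| = 24.1, K = (11.34, 32.93). SK is perpendicular to KZ, so KZ runs at -72.50°; with |KZ| = 11.7, Z = (14.85, 21.77). KZ ⟂ ZG, so ZG runs at -162.5°; with |ZG| = 20.6, G = (-4.793, 15.58). ∠ZGQ = 115.9° gives GQ at 133.4° from the x-axis; with |GQ| = 8.7, Q = (-10.77, 21.90). Then |KQ| = |Q − K| = 24.71.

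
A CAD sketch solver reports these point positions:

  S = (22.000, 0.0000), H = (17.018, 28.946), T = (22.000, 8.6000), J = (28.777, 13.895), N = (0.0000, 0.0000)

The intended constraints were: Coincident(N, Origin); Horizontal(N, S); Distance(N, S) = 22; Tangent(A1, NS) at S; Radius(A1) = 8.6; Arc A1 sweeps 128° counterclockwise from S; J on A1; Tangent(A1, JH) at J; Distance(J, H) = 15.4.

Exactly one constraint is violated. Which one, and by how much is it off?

Distance(J, H) = 15.4 — off by 3.70.

N = (0.00, 0.00) ✓; N.y = 0.00, S.y = 0.00 ✓; |NS| = 22.00 ✓; ∠(TS, SN) = 90.00° ✓; |TS| = 8.600 ✓; bearing(T→J) − bearing(T→S) = 128.0° ✓; |TJ| = 8.600 ✓; ∠(TJ, JH) = 90.00° ✓; |JH| = 19.10 ✗.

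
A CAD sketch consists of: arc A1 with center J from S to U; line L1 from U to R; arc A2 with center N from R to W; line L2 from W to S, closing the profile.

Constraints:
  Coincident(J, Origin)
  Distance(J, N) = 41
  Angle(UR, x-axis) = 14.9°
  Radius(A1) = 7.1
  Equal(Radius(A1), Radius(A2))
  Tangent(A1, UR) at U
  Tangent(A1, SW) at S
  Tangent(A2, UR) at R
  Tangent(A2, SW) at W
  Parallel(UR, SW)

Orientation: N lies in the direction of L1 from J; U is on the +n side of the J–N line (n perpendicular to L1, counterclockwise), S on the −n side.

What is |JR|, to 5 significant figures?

41.610

The slot axis is L1's direction at 14.9°, so u = (cos 14.9°, sin 14.9°) = (0.96638, 0.25713) and n = (−sin 14.9°, cos 14.9°) = (-0.25713, 0.96638). J is at the origin and N lies 41.0 along u from J, so N = 41.0·u = (39.621, 10.542). Tangency of A1 to both parallel lines with radius 7.1 puts U and S at J ± 7.1·n: U = (-1.8256, 6.8613), S = (1.8256, -6.8613). Equal radii place R and W the same way about N: R = N + 7.1·n = (37.796, 17.404), W = N − 7.1·n = (41.447, 3.6812). Then |JR| = |R − J| = 41.610.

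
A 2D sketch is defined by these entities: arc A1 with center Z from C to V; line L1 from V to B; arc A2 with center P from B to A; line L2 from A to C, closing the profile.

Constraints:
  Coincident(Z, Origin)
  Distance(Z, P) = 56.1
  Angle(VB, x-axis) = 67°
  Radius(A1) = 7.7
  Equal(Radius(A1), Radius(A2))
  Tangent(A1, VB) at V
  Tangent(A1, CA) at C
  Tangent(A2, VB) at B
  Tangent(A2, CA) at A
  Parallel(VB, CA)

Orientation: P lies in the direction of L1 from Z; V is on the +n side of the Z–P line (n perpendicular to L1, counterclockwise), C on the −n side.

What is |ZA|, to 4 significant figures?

56.63

Tangency of A1 to both parallel lines with radius 7.7 puts V and C at Z ± 7.7·n: V = (-7.088, 3.009), C = (7.088, -3.009). Equal radii place B and A the same way about P: B = P + 7.7·n = (14.83, 54.65), A = P − 7.7·n = (29.01, 48.63). Then |ZA| = |A − Z| = 56.63.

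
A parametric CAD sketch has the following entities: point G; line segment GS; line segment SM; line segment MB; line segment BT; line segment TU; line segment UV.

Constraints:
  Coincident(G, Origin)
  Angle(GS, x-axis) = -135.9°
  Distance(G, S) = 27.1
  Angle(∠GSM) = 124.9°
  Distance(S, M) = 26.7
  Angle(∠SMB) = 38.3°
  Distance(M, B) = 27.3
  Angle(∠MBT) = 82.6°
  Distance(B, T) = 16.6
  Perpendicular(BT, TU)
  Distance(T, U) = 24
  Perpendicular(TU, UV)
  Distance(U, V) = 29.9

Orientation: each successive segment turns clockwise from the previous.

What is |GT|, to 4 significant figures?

23.07

∠SMB = 38.3° gives MB at 27.30° from the x-axis; with |MB| = 27.3, B = (-21.41, -1.244). ∠MBT = 82.6° gives BT at -70.10° from the x-axis; with |BT| = 16.6, T = (-15.76, -16.85). Then |GT| = |T − G| = 23.07.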